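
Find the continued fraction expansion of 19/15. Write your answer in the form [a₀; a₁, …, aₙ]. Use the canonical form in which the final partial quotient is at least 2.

[1; 3, 1, 3]

Run the Euclidean algorithm, recording each quotient:
⌊19/15⌋ = 1, remainder 4
⌊15/4⌋ = 3, remainder 3
⌊4/3⌋ = 1, remainder 1
⌊3/1⌋ = 3, remainder 0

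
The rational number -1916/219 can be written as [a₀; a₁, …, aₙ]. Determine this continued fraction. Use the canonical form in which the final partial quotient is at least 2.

-1916 ÷ 219 → quotient -9, remainder 55
219 ÷ 55 → quotient 3, remainder 54
55 ÷ 54 → quotient 1, remainder 1
54 ÷ 1 → quotient 54, remainder 0

[-9; 3, 1, 54]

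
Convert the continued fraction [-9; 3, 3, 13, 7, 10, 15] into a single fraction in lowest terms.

-1253441/144086

Use the convergent recurrence hₖ = aₖ·hₖ₋₁ + hₖ₋₂ (and likewise for the denominators kₖ):
a_0 = -9: -9/1
a_1 = 3: -26/3
a_2 = 3: -87/10
a_3 = 13: -1157/133
a_4 = 7: -8186/941
a_5 = 10: -83017/9543
a_6 = 15: -1253441/144086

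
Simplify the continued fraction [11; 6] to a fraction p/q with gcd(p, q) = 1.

67/6

Start with 6.
11 + 1/(6/1) = 11 + 1/6 = 67/6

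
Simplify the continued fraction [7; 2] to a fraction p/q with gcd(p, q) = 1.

a_0 = 7: 7/1
a_1 = 2: 15/2

15/2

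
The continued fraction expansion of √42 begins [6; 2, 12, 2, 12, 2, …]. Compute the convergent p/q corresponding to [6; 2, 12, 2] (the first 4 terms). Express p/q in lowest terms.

337/52

Start with 2.
12 + 1/(2/1) = 12 + 1/2 = 25/2
2 + 1/(25/2) = 2 + 2/25 = 52/25
6 + 1/(52/25) = 6 + 25/52 = 337/52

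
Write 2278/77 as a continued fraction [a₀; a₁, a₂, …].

[29; 1, 1, 2, 2, 6]

Apply division with remainder until the remainder is 0:
⌊2278/77⌋ = 29, remainder 45
⌊77/45⌋ = 1, remainder 32
⌊45/32⌋ = 1, remainder 13
⌊32/13⌋ = 2, remainder 6
⌊13/6⌋ = 2, remainder 1
⌊6/1⌋ = 6, remainder 0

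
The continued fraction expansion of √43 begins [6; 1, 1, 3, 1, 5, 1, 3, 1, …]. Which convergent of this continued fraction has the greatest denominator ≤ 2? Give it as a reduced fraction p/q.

13/2

List convergents until the denominator exceeds the bound:
a_0 = 6: 6/1  (≤ bound)
a_1 = 1: 7/1  (≤ bound)
a_2 = 1: 13/2  (≤ bound)
a_3 = 3: 46/7  (> 2, stop)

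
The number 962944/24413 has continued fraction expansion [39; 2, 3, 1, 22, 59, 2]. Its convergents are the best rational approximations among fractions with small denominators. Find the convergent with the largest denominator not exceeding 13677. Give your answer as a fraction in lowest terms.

477429/12104

a_0 = 39: 39/1  (≤ bound)
a_1 = 2: 79/2  (≤ bound)
a_2 = 3: 276/7  (≤ bound)
a_3 = 1: 355/9  (≤ bound)
a_4 = 22: 8086/205  (≤ bound)
a_5 = 59: 477429/12104  (≤ bound)
a_6 = 2: 962944/24413  (> 13677, stop)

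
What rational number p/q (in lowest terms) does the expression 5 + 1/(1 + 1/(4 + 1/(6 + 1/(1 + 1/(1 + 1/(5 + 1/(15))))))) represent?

32699/5632

Start with 15.
5 + 1/(15/1) = 5 + 1/15 = 76/15
1 + 1/(76/15) = 1 + 15/76 = 91/76
1 + 1/(91/76) = 1 + 76/91 = 167/91
6 + 1/(167/91) = 6 + 91/167 = 1093/167
4 + 1/(1093/167) = 4 + 167/1093 = 4539/1093
1 + 1/(4539/1093) = 1 + 1093/4539 = 5632/4539
5 + 1/(5632/4539) = 5 + 4539/5632 = 32699/5632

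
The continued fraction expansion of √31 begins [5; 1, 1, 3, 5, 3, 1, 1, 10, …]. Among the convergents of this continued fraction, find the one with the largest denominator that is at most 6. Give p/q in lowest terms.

11/2

List convergents until the denominator exceeds the bound:
a_0 = 5: 5/1  (≤ bound)
a_1 = 1: 6/1  (≤ bound)
a_2 = 1: 11/2  (≤ bound)
a_3 = 3: 39/7  (> 6, stop)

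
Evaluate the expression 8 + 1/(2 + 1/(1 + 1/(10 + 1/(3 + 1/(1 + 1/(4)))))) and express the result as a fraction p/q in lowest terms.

Start with 4.
1 + 1/(4/1) = 1 + 1/4 = 5/4
3 + 1/(5/4) = 3 + 4/5 = 19/5
10 + 1/(19/5) = 10 + 5/19 = 195/19
1 + 1/(195/19) = 1 + 19/195 = 214/195
2 + 1/(214/195) = 2 + 195/214 = 623/214
8 + 1/(623/214) = 8 + 214/623 = 5198/623

5198/623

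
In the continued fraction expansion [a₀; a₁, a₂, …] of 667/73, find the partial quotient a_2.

3

⌊667/73⌋ = 9, remainder 10
⌊73/10⌋ = 7, remainder 3
⌊10/3⌋ = 3, remainder 1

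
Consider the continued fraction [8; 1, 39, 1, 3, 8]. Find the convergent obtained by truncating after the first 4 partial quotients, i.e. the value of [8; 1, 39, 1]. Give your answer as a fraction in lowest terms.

368/41

a_0 = 8: 8/1
a_1 = 1: 9/1
a_2 = 39: 359/40
a_3 = 1: 368/41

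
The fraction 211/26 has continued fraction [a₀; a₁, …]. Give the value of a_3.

2

211 = 8·26 + 3, so a_0 = 8
26 = 8·3 + 2, so a_1 = 8
3 = 1·2 + 1, so a_2 = 1
2 = 2·1 + 0, so a_3 = 2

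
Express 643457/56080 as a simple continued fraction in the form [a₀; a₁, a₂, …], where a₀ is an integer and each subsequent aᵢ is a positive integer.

Run the Euclidean algorithm, recording each quotient:
643457 = 11·56080 + 26577, so a_0 = 11
56080 = 2·26577 + 2926, so a_1 = 2
26577 = 9·2926 + 243, so a_2 = 9
2926 = 12·243 + 10, so a_3 = 12
243 = 24·10 + 3, so a_4 = 24
10 = 3·3 + 1, so a_5 = 3
3 = 3·1 + 0, so a_6 = 3

[11; 2, 9, 12, 24, 3, 3]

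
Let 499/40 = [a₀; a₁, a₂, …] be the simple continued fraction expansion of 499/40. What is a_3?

Apply division with remainder until the remainder is 0:
499 ÷ 40 → quotient 12, remainder 19
40 ÷ 19 → quotient 2, remainder 2
19 ÷ 2 → quotient 9, remainder 1
2 ÷ 1 → quotient 2, remainder 0

2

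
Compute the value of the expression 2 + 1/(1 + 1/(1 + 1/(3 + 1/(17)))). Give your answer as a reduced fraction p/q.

311/121

a_0 = 2: 2/1
a_1 = 1: 3/1
a_2 = 1: 5/2
a_3 = 3: 18/7
a_4 = 17: 311/121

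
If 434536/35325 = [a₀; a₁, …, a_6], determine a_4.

434536 = 12·35325 + 10636, so a_0 = 12
35325 = 3·10636 + 3417, so a_1 = 3
10636 = 3·3417 + 385, so a_2 = 3
3417 = 8·385 + 337, so a_3 = 8
385 = 1·337 + 48, so a_4 = 1

1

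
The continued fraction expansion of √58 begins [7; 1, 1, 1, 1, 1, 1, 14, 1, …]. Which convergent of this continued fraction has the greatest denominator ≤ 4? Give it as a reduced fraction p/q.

List convergents until the denominator exceeds the bound:
a_0 = 7: 7/1  (≤ bound)
a_1 = 1: 8/1  (≤ bound)
a_2 = 1: 15/2  (≤ bound)
a_3 = 1: 23/3  (≤ bound)
a_4 = 1: 38/5  (> 4, stop)

23/3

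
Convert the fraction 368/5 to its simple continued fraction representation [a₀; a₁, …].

Repeatedly divide and take the remainder:
368 ÷ 5 → quotient 73, remainder 3
5 ÷ 3 → quotient 1, remainder 2
3 ÷ 2 → quotient 1, remainder 1
2 ÷ 1 → quotient 2, remainder 0

[73; 1, 1, 2]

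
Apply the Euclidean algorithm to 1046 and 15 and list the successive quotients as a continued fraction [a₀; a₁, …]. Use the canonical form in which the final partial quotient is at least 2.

1046 ÷ 15 → quotient 69, remainder 11
15 ÷ 11 → quotient 1, remainder 4
11 ÷ 4 → quotient 2, remainder 3
4 ÷ 3 → quotient 1, remainder 1
3 ÷ 1 → quotient 3, remainder 0

[69; 1, 2, 1, 3]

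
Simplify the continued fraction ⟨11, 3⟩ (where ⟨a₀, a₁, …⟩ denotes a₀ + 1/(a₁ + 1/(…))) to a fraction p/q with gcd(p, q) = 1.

34/3

Compute successive convergents:
a_0 = 11: 11/1
a_1 = 3: 34/3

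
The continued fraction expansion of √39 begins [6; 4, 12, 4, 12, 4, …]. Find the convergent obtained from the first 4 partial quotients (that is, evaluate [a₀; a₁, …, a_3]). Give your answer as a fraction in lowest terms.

1249/200

Start with 4.
12 + 1/(4/1) = 12 + 1/4 = 49/4
4 + 1/(49/4) = 4 + 4/49 = 200/49
6 + 1/(200/49) = 6 + 49/200 = 1249/200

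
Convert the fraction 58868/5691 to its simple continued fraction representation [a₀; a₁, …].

[10; 2, 1, 9, 1, 2, 3, 18]

⌊58868/5691⌋ = 10, remainder 1958
⌊5691/1958⌋ = 2, remainder 1775
⌊1958/1775⌋ = 1, remainder 183
⌊1775/183⌋ = 9, remainder 128
⌊183/128⌋ = 1, remainder 55
⌊128/55⌋ = 2, remainder 18
⌊55/18⌋ = 3, remainder 1
⌊18/1⌋ = 18, remainder 0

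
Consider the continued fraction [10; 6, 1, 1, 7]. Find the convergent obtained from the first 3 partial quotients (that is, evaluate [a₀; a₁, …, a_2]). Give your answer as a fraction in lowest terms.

71/7

Collapse the nested fraction from the inside out:
Start with 1.
6 + 1/(1/1) = 6 + 1/1 = 7/1
10 + 1/(7/1) = 10 + 1/7 = 71/7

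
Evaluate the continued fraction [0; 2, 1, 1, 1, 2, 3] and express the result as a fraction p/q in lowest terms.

27/71

Use the convergent recurrence hₖ = aₖ·hₖ₋₁ + hₖ₋₂ (and likewise for the denominators kₖ):
a_0 = 0: 0/1
a_1 = 2: 1/2
a_2 = 1: 1/3
a_3 = 1: 2/5
a_4 = 1: 3/8
a_5 = 2: 8/21
a_6 = 3: 27/71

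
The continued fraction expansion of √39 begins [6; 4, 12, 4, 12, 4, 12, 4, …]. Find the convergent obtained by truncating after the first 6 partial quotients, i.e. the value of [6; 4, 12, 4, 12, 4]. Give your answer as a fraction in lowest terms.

Start with 4.
12 + 1/(4/1) = 12 + 1/4 = 49/4
4 + 1/(49/4) = 4 + 4/49 = 200/49
12 + 1/(200/49) = 12 + 49/200 = 2449/200
4 + 1/(2449/200) = 4 + 200/2449 = 9996/2449
6 + 1/(9996/2449) = 6 + 2449/9996 = 62425/9996

62425/9996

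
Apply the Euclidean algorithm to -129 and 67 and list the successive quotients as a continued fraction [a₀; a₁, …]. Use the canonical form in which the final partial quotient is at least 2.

[-2; 13, 2, 2]

⌊-129/67⌋ = -2, remainder 5
⌊67/5⌋ = 13, remainder 2
⌊5/2⌋ = 2, remainder 1
⌊2/1⌋ = 2, remainder 0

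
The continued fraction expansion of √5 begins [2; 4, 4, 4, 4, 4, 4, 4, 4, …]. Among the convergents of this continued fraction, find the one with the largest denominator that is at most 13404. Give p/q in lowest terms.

12238/5473

a_0 = 2: 2/1  (≤ bound)
a_1 = 4: 9/4  (≤ bound)
a_2 = 4: 38/17  (≤ bound)
a_3 = 4: 161/72  (≤ bound)
a_4 = 4: 682/305  (≤ bound)
a_5 = 4: 2889/1292  (≤ bound)
a_6 = 4: 12238/5473  (≤ bound)
a_7 = 4: 51841/23184  (> 13404, stop)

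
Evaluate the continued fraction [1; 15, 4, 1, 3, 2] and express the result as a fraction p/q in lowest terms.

Starting at the tail and folding back:
Start with 2.
3 + 1/(2/1) = 3 + 1/2 = 7/2
1 + 1/(7/2) = 1 + 2/7 = 9/7
4 + 1/(9/7) = 4 + 7/9 = 43/9
15 + 1/(43/9) = 15 + 9/43 = 654/43
1 + 1/(654/43) = 1 + 43/654 = 697/654

697/654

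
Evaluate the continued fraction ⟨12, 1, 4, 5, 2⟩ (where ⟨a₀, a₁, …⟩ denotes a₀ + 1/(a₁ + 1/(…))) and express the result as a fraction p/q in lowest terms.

Start with 2.
5 + 1/(2/1) = 5 + 1/2 = 11/2
4 + 1/(11/2) = 4 + 2/11 = 46/11
1 + 1/(46/11) = 1 + 11/46 = 57/46
12 + 1/(57/46) = 12 + 46/57 = 730/57

730/57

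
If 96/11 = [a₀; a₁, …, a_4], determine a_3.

1

96 ÷ 11 → quotient 8, remainder 8
11 ÷ 8 → quotient 1, remainder 3
8 ÷ 3 → quotient 2, remainder 2
3 ÷ 2 → quotient 1, remainder 1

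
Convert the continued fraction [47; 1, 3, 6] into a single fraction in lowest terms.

Start with 6.
3 + 1/(6/1) = 3 + 1/6 = 19/6
1 + 1/(19/6) = 1 + 6/19 = 25/19
47 + 1/(25/19) = 47 + 19/25 = 1194/25

1194/25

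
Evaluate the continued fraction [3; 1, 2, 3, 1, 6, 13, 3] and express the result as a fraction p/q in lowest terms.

Build up convergents one term at a time:
a_0 = 3: 3/1
a_1 = 1: 4/1
a_2 = 2: 11/3
a_3 = 3: 37/10
a_4 = 1: 48/13
a_5 = 6: 325/88
a_6 = 13: 4273/1157
a_7 = 3: 13144/3559

13144/3559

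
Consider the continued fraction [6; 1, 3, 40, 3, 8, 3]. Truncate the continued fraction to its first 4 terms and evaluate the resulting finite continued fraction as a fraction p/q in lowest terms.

Build up convergents one term at a time:
a_0 = 6: 6/1
a_1 = 1: 7/1
a_2 = 3: 27/4
a_3 = 40: 1087/161

1087/161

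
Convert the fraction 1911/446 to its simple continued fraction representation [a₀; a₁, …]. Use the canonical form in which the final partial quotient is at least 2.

Apply division with remainder until the remainder is 0:
1911 = 4·446 + 127, so a_0 = 4
446 = 3·127 + 65, so a_1 = 3
127 = 1·65 + 62, so a_2 = 1
65 = 1·62 + 3, so a_3 = 1
62 = 20·3 + 2, so a_4 = 20
3 = 1·2 + 1, so a_5 = 1
2 = 2·1 + 0, so a_6 = 2

[4; 3, 1, 1, 20, 1, 2]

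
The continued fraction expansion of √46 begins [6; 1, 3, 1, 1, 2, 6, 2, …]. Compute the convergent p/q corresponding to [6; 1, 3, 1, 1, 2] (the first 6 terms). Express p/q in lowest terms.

Starting at the tail and folding back:
Start with 2.
1 + 1/(2/1) = 1 + 1/2 = 3/2
1 + 1/(3/2) = 1 + 2/3 = 5/3
3 + 1/(5/3) = 3 + 3/5 = 18/5
1 + 1/(18/5) = 1 + 5/18 = 23/18
6 + 1/(23/18) = 6 + 18/23 = 156/23

156/23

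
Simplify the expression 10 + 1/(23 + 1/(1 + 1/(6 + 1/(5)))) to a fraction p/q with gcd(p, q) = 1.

Collapse the nested fraction from the inside out:
Start with 5.
6 + 1/(5/1) = 6 + 1/5 = 31/5
1 + 1/(31/5) = 1 + 5/31 = 36/31
23 + 1/(36/31) = 23 + 31/36 = 859/36
10 + 1/(859/36) = 10 + 36/859 = 8626/859

8626/859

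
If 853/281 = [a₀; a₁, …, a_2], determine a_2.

853 ÷ 281 → quotient 3, remainder 10
281 ÷ 10 → quotient 28, remainder 1
10 ÷ 1 → quotient 10, remainder 0

10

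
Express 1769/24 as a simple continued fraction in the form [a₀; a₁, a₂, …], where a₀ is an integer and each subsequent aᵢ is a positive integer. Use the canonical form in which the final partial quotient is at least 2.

[73; 1, 2, 2, 3]

1769 = 73·24 + 17, so a_0 = 73
24 = 1·17 + 7, so a_1 = 1
17 = 2·7 + 3, so a_2 = 2
7 = 2·3 + 1, so a_3 = 2
3 = 3·1 + 0, so a_4 = 3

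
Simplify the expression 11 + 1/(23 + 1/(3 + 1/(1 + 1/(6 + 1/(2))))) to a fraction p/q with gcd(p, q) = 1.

14897/1349

Use the convergent recurrence hₖ = aₖ·hₖ₋₁ + hₖ₋₂ (and likewise for the denominators kₖ):
a_0 = 11: 11/1
a_1 = 23: 254/23
a_2 = 3: 773/70
a_3 = 1: 1027/93
a_4 = 6: 6935/628
a_5 = 2: 14897/1349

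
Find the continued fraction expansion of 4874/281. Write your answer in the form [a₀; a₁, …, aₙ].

Repeatedly divide and take the remainder:
⌊4874/281⌋ = 17, remainder 97
⌊281/97⌋ = 2, remainder 87
⌊97/87⌋ = 1, remainder 10
⌊87/10⌋ = 8, remainder 7
⌊10/7⌋ = 1, remainder 3
⌊7/3⌋ = 2, remainder 1
⌊3/1⌋ = 3, remainder 0

[17; 2, 1, 8, 1, 2, 3]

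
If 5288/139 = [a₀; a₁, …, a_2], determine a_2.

Apply division with remainder until the remainder is 0:
5288 = 38·139 + 6, so a_0 = 38
139 = 23·6 + 1, so a_1 = 23
6 = 6·1 + 0, so a_2 = 6

6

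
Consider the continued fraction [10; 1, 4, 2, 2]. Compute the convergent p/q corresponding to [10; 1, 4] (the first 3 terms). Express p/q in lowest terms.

Start with 4.
1 + 1/(4/1) = 1 + 1/4 = 5/4
10 + 1/(5/4) = 10 + 4/5 = 54/5

54/5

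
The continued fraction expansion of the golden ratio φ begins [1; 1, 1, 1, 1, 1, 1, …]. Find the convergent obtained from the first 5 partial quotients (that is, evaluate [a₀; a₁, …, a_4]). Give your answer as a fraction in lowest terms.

8/5

Start with 1.
1 + 1/(1/1) = 1 + 1/1 = 2/1
1 + 1/(2/1) = 1 + 1/2 = 3/2
1 + 1/(3/2) = 1 + 2/3 = 5/3
1 + 1/(5/3) = 1 + 3/5 = 8/5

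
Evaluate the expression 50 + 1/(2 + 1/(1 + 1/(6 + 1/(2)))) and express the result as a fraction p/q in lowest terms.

2165/43

Starting at the tail and folding back:
Start with 2.
6 + 1/(2/1) = 6 + 1/2 = 13/2
1 + 1/(13/2) = 1 + 2/13 = 15/13
2 + 1/(15/13) = 2 + 13/15 = 43/15
50 + 1/(43/15) = 50 + 15/43 = 2165/43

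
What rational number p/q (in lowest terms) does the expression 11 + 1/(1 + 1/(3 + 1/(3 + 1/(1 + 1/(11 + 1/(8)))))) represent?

Compute successive convergents:
a_0 = 11: 11/1
a_1 = 1: 12/1
a_2 = 3: 47/4
a_3 = 3: 153/13
a_4 = 1: 200/17
a_5 = 11: 2353/200
a_6 = 8: 19024/1617

19024/1617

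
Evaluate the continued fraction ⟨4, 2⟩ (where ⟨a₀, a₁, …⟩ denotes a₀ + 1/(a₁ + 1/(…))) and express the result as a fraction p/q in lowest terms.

9/2

a_0 = 4: 4/1
a_1 = 2: 9/2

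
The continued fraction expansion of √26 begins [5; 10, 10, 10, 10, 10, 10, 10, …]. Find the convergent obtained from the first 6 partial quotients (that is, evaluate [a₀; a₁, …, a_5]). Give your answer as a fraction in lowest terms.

530451/104030

Start with 10.
10 + 1/(10/1) = 10 + 1/10 = 101/10
10 + 1/(101/10) = 10 + 10/101 = 1020/101
10 + 1/(1020/101) = 10 + 101/1020 = 10301/1020
10 + 1/(10301/1020) = 10 + 1020/10301 = 104030/10301
5 + 1/(104030/10301) = 5 + 10301/104030 = 530451/104030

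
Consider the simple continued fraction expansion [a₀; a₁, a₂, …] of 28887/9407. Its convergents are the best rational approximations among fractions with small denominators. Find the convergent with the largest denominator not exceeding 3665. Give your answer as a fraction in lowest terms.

347/113

a_0 = 3: 3/1  (≤ bound)
a_1 = 14: 43/14  (≤ bound)
a_2 = 8: 347/113  (≤ bound)
a_3 = 41: 14270/4647  (> 3665, stop)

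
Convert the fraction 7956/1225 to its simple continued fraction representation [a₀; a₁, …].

[6; 2, 46, 1, 1, 1, 1, 2]

Repeatedly divide and take the remainder:
7956 ÷ 1225 → quotient 6, remainder 606
1225 ÷ 606 → quotient 2, remainder 13
606 ÷ 13 → quotient 46, remainder 8
13 ÷ 8 → quotient 1, remainder 5
8 ÷ 5 → quotient 1, remainder 3
5 ÷ 3 → quotient 1, remainder 2
3 ÷ 2 → quotient 1, remainder 1
2 ÷ 1 → quotient 2, remainder 0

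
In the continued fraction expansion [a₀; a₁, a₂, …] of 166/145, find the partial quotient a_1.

⌊166/145⌋ = 1, remainder 21
⌊145/21⌋ = 6, remainder 19

6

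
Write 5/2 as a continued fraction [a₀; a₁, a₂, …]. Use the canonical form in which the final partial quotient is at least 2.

[2; 2]

⌊5/2⌋ = 2, remainder 1
⌊2/1⌋ = 2, remainder 0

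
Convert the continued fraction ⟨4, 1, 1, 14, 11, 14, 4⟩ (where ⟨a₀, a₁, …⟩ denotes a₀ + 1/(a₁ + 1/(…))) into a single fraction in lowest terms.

83174/18413

Start with 4.
14 + 1/(4/1) = 14 + 1/4 = 57/4
11 + 1/(57/4) = 11 + 4/57 = 631/57
14 + 1/(631/57) = 14 + 57/631 = 8891/631
1 + 1/(8891/631) = 1 + 631/8891 = 9522/8891
1 + 1/(9522/8891) = 1 + 8891/9522 = 18413/9522
4 + 1/(18413/9522) = 4 + 9522/18413 = 83174/18413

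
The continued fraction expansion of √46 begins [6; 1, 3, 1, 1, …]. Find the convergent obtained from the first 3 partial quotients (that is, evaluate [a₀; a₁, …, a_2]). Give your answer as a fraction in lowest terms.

a_0 = 6: 6/1
a_1 = 1: 7/1
a_2 = 3: 27/4

27/4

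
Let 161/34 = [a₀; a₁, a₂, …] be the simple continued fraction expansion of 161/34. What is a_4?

Repeatedly divide and take the remainder:
161 = 4·34 + 25, so a_0 = 4
34 = 1·25 + 9, so a_1 = 1
25 = 2·9 + 7, so a_2 = 2
9 = 1·7 + 2, so a_3 = 1
7 = 3·2 + 1, so a_4 = 3

3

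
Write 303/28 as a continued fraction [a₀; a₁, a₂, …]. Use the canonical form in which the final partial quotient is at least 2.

[10; 1, 4, 1, 1, 2]

⌊303/28⌋ = 10, remainder 23
⌊28/23⌋ = 1, remainder 5
⌊23/5⌋ = 4, remainder 3
⌊5/3⌋ = 1, remainder 2
⌊3/2⌋ = 1, remainder 1
⌊2/1⌋ = 2, remainder 0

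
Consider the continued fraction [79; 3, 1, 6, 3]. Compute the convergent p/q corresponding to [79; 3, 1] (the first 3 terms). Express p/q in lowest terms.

a_0 = 79: 79/1
a_1 = 3: 238/3
a_2 = 1: 317/4

317/4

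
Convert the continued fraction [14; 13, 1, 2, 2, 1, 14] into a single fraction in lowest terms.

Start with 14.
1 + 1/(14/1) = 1 + 1/14 = 15/14
2 + 1/(15/14) = 2 + 14/15 = 44/15
2 + 1/(44/15) = 2 + 15/44 = 103/44
1 + 1/(103/44) = 1 + 44/103 = 147/103
13 + 1/(147/103) = 13 + 103/147 = 2014/147
14 + 1/(2014/147) = 14 + 147/2014 = 28343/2014

28343/2014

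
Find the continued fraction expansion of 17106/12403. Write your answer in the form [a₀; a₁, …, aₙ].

[1; 2, 1, 1, 1, 3, 9, 46]

17106 ÷ 12403 → quotient 1, remainder 4703
12403 ÷ 4703 → quotient 2, remainder 2997
4703 ÷ 2997 → quotient 1, remainder 1706
2997 ÷ 1706 → quotient 1, remainder 1291
1706 ÷ 1291 → quotient 1, remainder 415
1291 ÷ 415 → quotient 3, remainder 46
415 ÷ 46 → quotient 9, remainder 1
46 ÷ 1 → quotient 46, remainder 0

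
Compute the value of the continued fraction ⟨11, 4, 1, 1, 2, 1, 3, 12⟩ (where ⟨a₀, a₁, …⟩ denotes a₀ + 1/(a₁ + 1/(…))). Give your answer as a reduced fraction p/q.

a_0 = 11: 11/1
a_1 = 4: 45/4
a_2 = 1: 56/5
a_3 = 1: 101/9
a_4 = 2: 258/23
a_5 = 1: 359/32
a_6 = 3: 1335/119
a_7 = 12: 16379/1460

16379/1460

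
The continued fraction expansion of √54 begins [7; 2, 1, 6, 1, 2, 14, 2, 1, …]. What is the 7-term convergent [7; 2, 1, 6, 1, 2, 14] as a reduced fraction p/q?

Start with 14.
2 + 1/(14/1) = 2 + 1/14 = 29/14
1 + 1/(29/14) = 1 + 14/29 = 43/29
6 + 1/(43/29) = 6 + 29/43 = 287/43
1 + 1/(287/43) = 1 + 43/287 = 330/287
2 + 1/(330/287) = 2 + 287/330 = 947/330
7 + 1/(947/330) = 7 + 330/947 = 6959/947

6959/947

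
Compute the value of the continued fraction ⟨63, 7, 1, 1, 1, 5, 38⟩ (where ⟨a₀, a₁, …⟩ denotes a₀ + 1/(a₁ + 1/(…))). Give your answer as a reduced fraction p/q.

Start with 38.
5 + 1/(38/1) = 5 + 1/38 = 191/38
1 + 1/(191/38) = 1 + 38/191 = 229/191
1 + 1/(229/191) = 1 + 191/229 = 420/229
1 + 1/(420/229) = 1 + 229/420 = 649/420
7 + 1/(649/420) = 7 + 420/649 = 4963/649
63 + 1/(4963/649) = 63 + 649/4963 = 313318/4963

313318/4963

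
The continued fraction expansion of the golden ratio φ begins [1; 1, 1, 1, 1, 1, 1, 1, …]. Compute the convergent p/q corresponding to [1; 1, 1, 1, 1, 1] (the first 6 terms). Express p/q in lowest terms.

13/8

a_0 = 1: 1/1
a_1 = 1: 2/1
a_2 = 1: 3/2
a_3 = 1: 5/3
a_4 = 1: 8/5
a_5 = 1: 13/8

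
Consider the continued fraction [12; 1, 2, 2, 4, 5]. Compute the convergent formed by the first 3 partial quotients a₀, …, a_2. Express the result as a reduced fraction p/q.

Compute successive convergents:
a_0 = 12: 12/1
a_1 = 1: 13/1
a_2 = 2: 38/3

38/3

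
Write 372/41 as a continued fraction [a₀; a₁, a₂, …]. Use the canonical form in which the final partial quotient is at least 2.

[9; 13, 1, 2]

Apply division with remainder until the remainder is 0:
372 ÷ 41 → quotient 9, remainder 3
41 ÷ 3 → quotient 13, remainder 2
3 ÷ 2 → quotient 1, remainder 1
2 ÷ 1 → quotient 2, remainder 0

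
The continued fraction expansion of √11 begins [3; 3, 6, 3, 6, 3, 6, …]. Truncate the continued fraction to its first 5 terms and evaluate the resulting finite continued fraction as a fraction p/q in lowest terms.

1257/379

Compute successive convergents:
a_0 = 3: 3/1
a_1 = 3: 10/3
a_2 = 6: 63/19
a_3 = 3: 199/60
a_4 = 6: 1257/379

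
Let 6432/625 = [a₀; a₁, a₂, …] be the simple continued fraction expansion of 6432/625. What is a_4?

Apply division with remainder until the remainder is 0:
⌊6432/625⌋ = 10, remainder 182
⌊625/182⌋ = 3, remainder 79
⌊182/79⌋ = 2, remainder 24
⌊79/24⌋ = 3, remainder 7
⌊24/7⌋ = 3, remainder 3

3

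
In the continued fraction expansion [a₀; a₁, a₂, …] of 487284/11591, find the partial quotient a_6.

1

487284 = 42·11591 + 462, so a_0 = 42
11591 = 25·462 + 41, so a_1 = 25
462 = 11·41 + 11, so a_2 = 11
41 = 3·11 + 8, so a_3 = 3
11 = 1·8 + 3, so a_4 = 1
8 = 2·3 + 2, so a_5 = 2
3 = 1·2 + 1, so a_6 = 1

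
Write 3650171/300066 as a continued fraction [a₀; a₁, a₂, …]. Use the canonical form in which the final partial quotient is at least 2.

3650171 ÷ 300066 → quotient 12, remainder 49379
300066 ÷ 49379 → quotient 6, remainder 3792
49379 ÷ 3792 → quotient 13, remainder 83
3792 ÷ 83 → quotient 45, remainder 57
83 ÷ 57 → quotient 1, remainder 26
57 ÷ 26 → quotient 2, remainder 5
26 ÷ 5 → quotient 5, remainder 1
5 ÷ 1 → quotient 5, remainder 0

[12; 6, 13, 45, 1, 2, 5, 5]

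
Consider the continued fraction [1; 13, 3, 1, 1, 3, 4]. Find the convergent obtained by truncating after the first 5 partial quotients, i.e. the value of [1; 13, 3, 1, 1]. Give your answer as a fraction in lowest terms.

Collapse the nested fraction from the inside out:
Start with 1.
1 + 1/(1/1) = 1 + 1/1 = 2/1
3 + 1/(2/1) = 3 + 1/2 = 7/2
13 + 1/(7/2) = 13 + 2/7 = 93/7
1 + 1/(93/7) = 1 + 7/93 = 100/93

100/93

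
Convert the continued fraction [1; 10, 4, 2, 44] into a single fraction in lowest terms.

Start with 44.
2 + 1/(44/1) = 2 + 1/44 = 89/44
4 + 1/(89/44) = 4 + 44/89 = 400/89
10 + 1/(400/89) = 10 + 89/400 = 4089/400
1 + 1/(4089/400) = 1 + 400/4089 = 4489/4089

4489/4089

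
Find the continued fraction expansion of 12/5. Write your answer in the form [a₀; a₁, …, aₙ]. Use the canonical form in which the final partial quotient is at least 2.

12 ÷ 5 → quotient 2, remainder 2
5 ÷ 2 → quotient 2, remainder 1
2 ÷ 1 → quotient 2, remainder 0

[2; 2, 2]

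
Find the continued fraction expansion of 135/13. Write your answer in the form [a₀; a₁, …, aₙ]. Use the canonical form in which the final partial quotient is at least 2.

[10; 2, 1, 1, 2]

Run the Euclidean algorithm, recording each quotient:
⌊135/13⌋ = 10, remainder 5
⌊13/5⌋ = 2, remainder 3
⌊5/3⌋ = 1, remainder 2
⌊3/2⌋ = 1, remainder 1
⌊2/1⌋ = 2, remainder 0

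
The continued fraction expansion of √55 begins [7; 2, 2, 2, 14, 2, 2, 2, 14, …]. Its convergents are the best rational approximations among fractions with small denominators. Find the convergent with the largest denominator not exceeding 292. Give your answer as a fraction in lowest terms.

1283/173

List convergents until the denominator exceeds the bound:
a_0 = 7: 7/1  (≤ bound)
a_1 = 2: 15/2  (≤ bound)
a_2 = 2: 37/5  (≤ bound)
a_3 = 2: 89/12  (≤ bound)
a_4 = 14: 1283/173  (≤ bound)
a_5 = 2: 2655/358  (> 292, stop)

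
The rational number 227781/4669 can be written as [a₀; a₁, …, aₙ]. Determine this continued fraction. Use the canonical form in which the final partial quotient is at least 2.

227781 = 48·4669 + 3669, so a_0 = 48
4669 = 1·3669 + 1000, so a_1 = 1
3669 = 3·1000 + 669, so a_2 = 3
1000 = 1·669 + 331, so a_3 = 1
669 = 2·331 + 7, so a_4 = 2
331 = 47·7 + 2, so a_5 = 47
7 = 3·2 + 1, so a_6 = 3
2 = 2·1 + 0, so a_7 = 2

[48; 1, 3, 1, 2, 47, 3, 2]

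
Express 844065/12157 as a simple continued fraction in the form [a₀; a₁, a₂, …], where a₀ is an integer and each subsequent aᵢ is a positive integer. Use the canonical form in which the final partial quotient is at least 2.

[69; 2, 3, 11, 15, 3, 3]

⌊844065/12157⌋ = 69, remainder 5232
⌊12157/5232⌋ = 2, remainder 1693
⌊5232/1693⌋ = 3, remainder 153
⌊1693/153⌋ = 11, remainder 10
⌊153/10⌋ = 15, remainder 3
⌊10/3⌋ = 3, remainder 1
⌊3/1⌋ = 3, remainder 0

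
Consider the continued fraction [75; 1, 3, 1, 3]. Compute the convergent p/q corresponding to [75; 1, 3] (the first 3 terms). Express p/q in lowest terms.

303/4

Starting at the tail and folding back:
Start with 3.
1 + 1/(3/1) = 1 + 1/3 = 4/3
75 + 1/(4/3) = 75 + 3/4 = 303/4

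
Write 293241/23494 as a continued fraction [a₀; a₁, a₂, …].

293241 ÷ 23494 → quotient 12, remainder 11313
23494 ÷ 11313 → quotient 2, remainder 868
11313 ÷ 868 → quotient 13, remainder 29
868 ÷ 29 → quotient 29, remainder 27
29 ÷ 27 → quotient 1, remainder 2
27 ÷ 2 → quotient 13, remainder 1
2 ÷ 1 → quotient 2, remainder 0

[12; 2, 13, 29, 1, 13, 2]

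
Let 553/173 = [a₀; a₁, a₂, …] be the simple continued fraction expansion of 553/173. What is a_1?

5

Repeatedly divide and take the remainder:
553 = 3·173 + 34, so a_0 = 3
173 = 5·34 + 3, so a_1 = 5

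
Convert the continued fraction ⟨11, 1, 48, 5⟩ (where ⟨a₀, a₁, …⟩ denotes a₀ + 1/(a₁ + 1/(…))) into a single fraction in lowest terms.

Build up convergents one term at a time:
a_0 = 11: 11/1
a_1 = 1: 12/1
a_2 = 48: 587/49
a_3 = 5: 2947/246

2947/246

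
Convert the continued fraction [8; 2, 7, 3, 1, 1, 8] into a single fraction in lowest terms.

a_0 = 8: 8/1
a_1 = 2: 17/2
a_2 = 7: 127/15
a_3 = 3: 398/47
a_4 = 1: 525/62
a_5 = 1: 923/109
a_6 = 8: 7909/934

7909/934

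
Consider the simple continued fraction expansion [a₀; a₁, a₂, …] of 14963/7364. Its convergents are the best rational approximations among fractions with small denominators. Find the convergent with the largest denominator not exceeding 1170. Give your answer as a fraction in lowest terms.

191/94

List convergents until the denominator exceeds the bound:
a_0 = 2: 2/1  (≤ bound)
a_1 = 31: 63/31  (≤ bound)
a_2 = 2: 128/63  (≤ bound)
a_3 = 1: 191/94  (≤ bound)
a_4 = 38: 7386/3635  (> 1170, stop)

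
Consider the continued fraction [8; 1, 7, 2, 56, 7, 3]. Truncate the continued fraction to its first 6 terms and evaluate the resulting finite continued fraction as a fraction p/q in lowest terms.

59840/6737

Start with 7.
56 + 1/(7/1) = 56 + 1/7 = 393/7
2 + 1/(393/7) = 2 + 7/393 = 793/393
7 + 1/(793/393) = 7 + 393/793 = 5944/793
1 + 1/(5944/793) = 1 + 793/5944 = 6737/5944
8 + 1/(6737/5944) = 8 + 5944/6737 = 59840/6737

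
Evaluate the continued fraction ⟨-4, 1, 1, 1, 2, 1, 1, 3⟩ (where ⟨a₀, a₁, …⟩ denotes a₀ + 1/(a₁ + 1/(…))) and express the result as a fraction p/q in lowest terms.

-229/68

Work from the innermost term outward:
Start with 3.
1 + 1/(3/1) = 1 + 1/3 = 4/3
1 + 1/(4/3) = 1 + 3/4 = 7/4
2 + 1/(7/4) = 2 + 4/7 = 18/7
1 + 1/(18/7) = 1 + 7/18 = 25/18
1 + 1/(25/18) = 1 + 18/25 = 43/25
1 + 1/(43/25) = 1 + 25/43 = 68/43
-4 + 1/(68/43) = -4 + 43/68 = -229/68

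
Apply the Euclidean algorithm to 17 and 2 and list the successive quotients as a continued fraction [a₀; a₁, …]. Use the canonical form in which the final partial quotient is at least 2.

[8; 2]

Apply division with remainder until the remainder is 0:
⌊17/2⌋ = 8, remainder 1
⌊2/1⌋ = 2, remainder 0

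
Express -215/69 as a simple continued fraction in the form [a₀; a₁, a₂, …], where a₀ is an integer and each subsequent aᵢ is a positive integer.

[-4; 1, 7, 1, 1, 1, 2]

Repeatedly divide and take the remainder:
⌊-215/69⌋ = -4, remainder 61
⌊69/61⌋ = 1, remainder 8
⌊61/8⌋ = 7, remainder 5
⌊8/5⌋ = 1, remainder 3
⌊5/3⌋ = 1, remainder 2
⌊3/2⌋ = 1, remainder 1
⌊2/1⌋ = 2, remainder 0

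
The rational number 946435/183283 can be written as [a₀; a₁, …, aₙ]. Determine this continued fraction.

⌊946435/183283⌋ = 5, remainder 30020
⌊183283/30020⌋ = 6, remainder 3163
⌊30020/3163⌋ = 9, remainder 1553
⌊3163/1553⌋ = 2, remainder 57
⌊1553/57⌋ = 27, remainder 14
⌊57/14⌋ = 4, remainder 1
⌊14/1⌋ = 14, remainder 0

[5; 6, 9, 2, 27, 4, 14]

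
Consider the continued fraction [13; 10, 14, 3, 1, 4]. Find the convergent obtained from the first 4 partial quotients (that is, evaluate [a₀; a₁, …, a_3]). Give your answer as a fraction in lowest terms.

Start with 3.
14 + 1/(3/1) = 14 + 1/3 = 43/3
10 + 1/(43/3) = 10 + 3/43 = 433/43
13 + 1/(433/43) = 13 + 43/433 = 5672/433

5672/433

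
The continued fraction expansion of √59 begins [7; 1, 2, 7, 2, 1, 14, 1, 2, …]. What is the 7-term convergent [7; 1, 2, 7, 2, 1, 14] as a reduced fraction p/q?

7781/1013

a_0 = 7: 7/1
a_1 = 1: 8/1
a_2 = 2: 23/3
a_3 = 7: 169/22
a_4 = 2: 361/47
a_5 = 1: 530/69
a_6 = 14: 7781/1013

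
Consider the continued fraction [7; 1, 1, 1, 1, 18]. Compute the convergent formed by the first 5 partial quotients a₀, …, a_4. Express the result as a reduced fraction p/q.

Start with 1.
1 + 1/(1/1) = 1 + 1/1 = 2/1
1 + 1/(2/1) = 1 + 1/2 = 3/2
1 + 1/(3/2) = 1 + 2/3 = 5/3
7 + 1/(5/3) = 7 + 3/5 = 38/5

38/5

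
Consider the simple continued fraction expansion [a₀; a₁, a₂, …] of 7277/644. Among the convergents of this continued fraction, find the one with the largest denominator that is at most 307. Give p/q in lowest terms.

113/10

List convergents until the denominator exceeds the bound:
a_0 = 11: 11/1  (≤ bound)
a_1 = 3: 34/3  (≤ bound)
a_2 = 2: 79/7  (≤ bound)
a_3 = 1: 113/10  (≤ bound)
a_4 = 31: 3582/317  (> 307, stop)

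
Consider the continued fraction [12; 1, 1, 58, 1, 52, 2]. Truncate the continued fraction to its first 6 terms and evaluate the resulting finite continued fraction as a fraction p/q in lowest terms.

a_0 = 12: 12/1
a_1 = 1: 13/1
a_2 = 1: 25/2
a_3 = 58: 1463/117
a_4 = 1: 1488/119
a_5 = 52: 78839/6305

78839/6305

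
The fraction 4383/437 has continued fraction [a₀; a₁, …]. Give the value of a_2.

1

4383 ÷ 437 → quotient 10, remainder 13
437 ÷ 13 → quotient 33, remainder 8
13 ÷ 8 → quotient 1, remainder 5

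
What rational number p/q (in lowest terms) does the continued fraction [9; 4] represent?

37/4

Compute successive convergents:
a_0 = 9: 9/1
a_1 = 4: 37/4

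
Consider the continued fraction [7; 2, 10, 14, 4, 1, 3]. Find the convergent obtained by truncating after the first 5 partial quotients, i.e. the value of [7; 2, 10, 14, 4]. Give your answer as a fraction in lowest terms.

9009/1205

Start with 4.
14 + 1/(4/1) = 14 + 1/4 = 57/4
10 + 1/(57/4) = 10 + 4/57 = 574/57
2 + 1/(574/57) = 2 + 57/574 = 1205/574
7 + 1/(1205/574) = 7 + 574/1205 = 9009/1205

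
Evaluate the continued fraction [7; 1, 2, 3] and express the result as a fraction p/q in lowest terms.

77/10

Collapse the nested fraction from the inside out:
Start with 3.
2 + 1/(3/1) = 2 + 1/3 = 7/3
1 + 1/(7/3) = 1 + 3/7 = 10/7
7 + 1/(10/7) = 7 + 7/10 = 77/10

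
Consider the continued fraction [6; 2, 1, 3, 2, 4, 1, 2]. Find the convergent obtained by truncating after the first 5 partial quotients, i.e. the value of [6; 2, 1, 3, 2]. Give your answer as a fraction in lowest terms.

159/25

a_0 = 6: 6/1
a_1 = 2: 13/2
a_2 = 1: 19/3
a_3 = 3: 70/11
a_4 = 2: 159/25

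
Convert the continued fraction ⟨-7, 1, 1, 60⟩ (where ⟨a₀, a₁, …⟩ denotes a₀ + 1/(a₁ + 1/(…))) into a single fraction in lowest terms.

-786/121

Work from the innermost term outward:
Start with 60.
1 + 1/(60/1) = 1 + 1/60 = 61/60
1 + 1/(61/60) = 1 + 60/61 = 121/61
-7 + 1/(121/61) = -7 + 61/121 = -786/121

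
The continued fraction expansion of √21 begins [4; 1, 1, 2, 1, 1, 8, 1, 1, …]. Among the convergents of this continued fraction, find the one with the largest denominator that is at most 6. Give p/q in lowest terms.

23/5

List convergents until the denominator exceeds the bound:
a_0 = 4: 4/1  (≤ bound)
a_1 = 1: 5/1  (≤ bound)
a_2 = 1: 9/2  (≤ bound)
a_3 = 2: 23/5  (≤ bound)
a_4 = 1: 32/7  (> 6, stop)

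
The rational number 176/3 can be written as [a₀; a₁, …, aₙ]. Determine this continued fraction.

[58; 1, 2]

176 = 58·3 + 2, so a_0 = 58
3 = 1·2 + 1, so a_1 = 1
2 = 2·1 + 0, so a_2 = 2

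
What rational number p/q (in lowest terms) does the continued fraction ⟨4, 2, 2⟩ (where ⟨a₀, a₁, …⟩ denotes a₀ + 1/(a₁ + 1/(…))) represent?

Compute successive convergents:
a_0 = 4: 4/1
a_1 = 2: 9/2
a_2 = 2: 22/5

22/5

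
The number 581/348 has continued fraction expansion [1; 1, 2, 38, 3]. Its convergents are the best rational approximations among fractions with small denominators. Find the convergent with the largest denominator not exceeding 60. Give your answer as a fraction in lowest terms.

5/3

List convergents until the denominator exceeds the bound:
a_0 = 1: 1/1  (≤ bound)
a_1 = 1: 2/1  (≤ bound)
a_2 = 2: 5/3  (≤ bound)
a_3 = 38: 192/115  (> 60, stop)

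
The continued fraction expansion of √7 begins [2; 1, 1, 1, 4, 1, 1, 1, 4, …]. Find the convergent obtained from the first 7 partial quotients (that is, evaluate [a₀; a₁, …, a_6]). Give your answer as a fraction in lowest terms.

Starting at the tail and folding back:
Start with 1.
1 + 1/(1/1) = 1 + 1/1 = 2/1
4 + 1/(2/1) = 4 + 1/2 = 9/2
1 + 1/(9/2) = 1 + 2/9 = 11/9
1 + 1/(11/9) = 1 + 9/11 = 20/11
1 + 1/(20/11) = 1 + 11/20 = 31/20
2 + 1/(31/20) = 2 + 20/31 = 82/31

82/31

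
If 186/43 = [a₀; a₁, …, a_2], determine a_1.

⌊186/43⌋ = 4, remainder 14
⌊43/14⌋ = 3, remainder 1

3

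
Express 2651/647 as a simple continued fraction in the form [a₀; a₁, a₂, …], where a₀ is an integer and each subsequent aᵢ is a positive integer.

2651 = 4·647 + 63, so a_0 = 4
647 = 10·63 + 17, so a_1 = 10
63 = 3·17 + 12, so a_2 = 3
17 = 1·12 + 5, so a_3 = 1
12 = 2·5 + 2, so a_4 = 2
5 = 2·2 + 1, so a_5 = 2
2 = 2·1 + 0, so a_6 = 2

[4; 10, 3, 1, 2, 2, 2]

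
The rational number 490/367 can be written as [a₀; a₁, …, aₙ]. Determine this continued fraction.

⌊490/367⌋ = 1, remainder 123
⌊367/123⌋ = 2, remainder 121
⌊123/121⌋ = 1, remainder 2
⌊121/2⌋ = 60, remainder 1
⌊2/1⌋ = 2, remainder 0

[1; 2, 1, 60, 2]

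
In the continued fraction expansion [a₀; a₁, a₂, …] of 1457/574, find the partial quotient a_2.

Run the Euclidean algorithm, recording each quotient:
⌊1457/574⌋ = 2, remainder 309
⌊574/309⌋ = 1, remainder 265
⌊309/265⌋ = 1, remainder 44

1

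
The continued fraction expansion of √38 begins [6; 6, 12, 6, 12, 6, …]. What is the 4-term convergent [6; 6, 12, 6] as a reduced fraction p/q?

Build up convergents one term at a time:
a_0 = 6: 6/1
a_1 = 6: 37/6
a_2 = 12: 450/73
a_3 = 6: 2737/444

2737/444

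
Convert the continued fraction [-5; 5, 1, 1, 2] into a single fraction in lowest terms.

Start with 2.
1 + 1/(2/1) = 1 + 1/2 = 3/2
1 + 1/(3/2) = 1 + 2/3 = 5/3
5 + 1/(5/3) = 5 + 3/5 = 28/5
-5 + 1/(28/5) = -5 + 5/28 = -135/28

-135/28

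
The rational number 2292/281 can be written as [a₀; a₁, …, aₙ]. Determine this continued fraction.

[8; 6, 2, 1, 1, 2, 3]

2292 = 8·281 + 44, so a_0 = 8
281 = 6·44 + 17, so a_1 = 6
44 = 2·17 + 10, so a_2 = 2
17 = 1·10 + 7, so a_3 = 1
10 = 1·7 + 3, so a_4 = 1
7 = 2·3 + 1, so a_5 = 2
3 = 3·1 + 0, so a_6 = 3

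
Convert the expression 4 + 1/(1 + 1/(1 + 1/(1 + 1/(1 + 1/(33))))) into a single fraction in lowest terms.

773/168

a_0 = 4: 4/1
a_1 = 1: 5/1
a_2 = 1: 9/2
a_3 = 1: 14/3
a_4 = 1: 23/5
a_5 = 33: 773/168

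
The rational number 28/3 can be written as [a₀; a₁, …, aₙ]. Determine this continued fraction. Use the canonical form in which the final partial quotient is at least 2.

⌊28/3⌋ = 9, remainder 1
⌊3/1⌋ = 3, remainder 0

[9; 3]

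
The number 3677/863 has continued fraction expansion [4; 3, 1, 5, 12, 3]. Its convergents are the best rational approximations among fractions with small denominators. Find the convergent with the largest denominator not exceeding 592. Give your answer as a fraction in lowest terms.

1193/280

a_0 = 4: 4/1  (≤ bound)
a_1 = 3: 13/3  (≤ bound)
a_2 = 1: 17/4  (≤ bound)
a_3 = 5: 98/23  (≤ bound)
a_4 = 12: 1193/280  (≤ bound)
a_5 = 3: 3677/863  (> 592, stop)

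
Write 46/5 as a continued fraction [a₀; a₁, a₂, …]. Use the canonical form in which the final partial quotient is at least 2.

[9; 5]

Run the Euclidean algorithm, recording each quotient:
46 ÷ 5 → quotient 9, remainder 1
5 ÷ 1 → quotient 5, remainder 0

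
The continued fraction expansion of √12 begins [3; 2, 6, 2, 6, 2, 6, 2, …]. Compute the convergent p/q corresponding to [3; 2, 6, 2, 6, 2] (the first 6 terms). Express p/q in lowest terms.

1351/390

Start with 2.
6 + 1/(2/1) = 6 + 1/2 = 13/2
2 + 1/(13/2) = 2 + 2/13 = 28/13
6 + 1/(28/13) = 6 + 13/28 = 181/28
2 + 1/(181/28) = 2 + 28/181 = 390/181
3 + 1/(390/181) = 3 + 181/390 = 1351/390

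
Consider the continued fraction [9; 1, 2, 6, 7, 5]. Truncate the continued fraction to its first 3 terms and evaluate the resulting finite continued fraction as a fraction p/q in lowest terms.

Starting at the tail and folding back:
Start with 2.
1 + 1/(2/1) = 1 + 1/2 = 3/2
9 + 1/(3/2) = 9 + 2/3 = 29/3

29/3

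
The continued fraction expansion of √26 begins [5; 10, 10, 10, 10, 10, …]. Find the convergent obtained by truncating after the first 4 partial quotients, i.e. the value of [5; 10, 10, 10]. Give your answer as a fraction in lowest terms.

5201/1020

Use the convergent recurrence hₖ = aₖ·hₖ₋₁ + hₖ₋₂ (and likewise for the denominators kₖ):
a_0 = 5: 5/1
a_1 = 10: 51/10
a_2 = 10: 515/101
a_3 = 10: 5201/1020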